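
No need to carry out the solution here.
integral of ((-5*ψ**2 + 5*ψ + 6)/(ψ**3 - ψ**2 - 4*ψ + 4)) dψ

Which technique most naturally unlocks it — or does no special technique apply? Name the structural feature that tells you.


Diagnosis: partial fractions — with ψ**3 - ψ**2 - 4*ψ + 4 factorable and the degree on top strictly smaller, simple-fraction decomposition is immediate.


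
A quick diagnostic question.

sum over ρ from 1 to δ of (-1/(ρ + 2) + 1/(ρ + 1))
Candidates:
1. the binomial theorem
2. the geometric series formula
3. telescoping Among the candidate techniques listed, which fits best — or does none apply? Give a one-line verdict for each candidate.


Technique: telescoping — the summand is built as 1/(ρ + 1) minus its own successor — adjacent terms annihilate down the line.
- the binomial theorem: there is no sum-raised-to-a-power identity hiding in these terms.
- the geometric series formula — the term-to-term ratio changes with the index, so the geometric formula cannot close it.
- telescoping: a fit — the right tool for this form.


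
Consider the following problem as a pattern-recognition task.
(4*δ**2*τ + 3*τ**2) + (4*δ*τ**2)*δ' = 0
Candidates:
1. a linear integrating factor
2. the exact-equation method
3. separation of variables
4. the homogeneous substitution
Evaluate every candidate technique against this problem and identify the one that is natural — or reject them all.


Best approach: the exact-equation method — check exactness first: here it holds (4*δ**2*τ + 3*τ**2, 4*δ*τ**2 have matching cross partials), so no integrating factor is needed.
- a linear integrating factor — a nonlinear term in the unknown puts this outside the integrating-factor template.
- the exact-equation method — applies; the problem has the shape this method handles.
- separation of variables — no division isolates the independent variable from the unknown.
- the homogeneous substitution — the slope does not depend on the ratio of the variables alone.


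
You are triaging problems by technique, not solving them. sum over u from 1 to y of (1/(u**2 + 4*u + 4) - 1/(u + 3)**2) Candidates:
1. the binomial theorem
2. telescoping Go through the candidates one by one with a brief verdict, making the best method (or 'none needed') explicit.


Best approach: telescoping — the summand is 1/(u**2 + 4*u + 4) minus the same expression shifted by one, so consecutive terms cancel in pairs.
- the binomial theorem — the terms do not reassemble into a binomial power.
- telescoping — applicable, and directly so.


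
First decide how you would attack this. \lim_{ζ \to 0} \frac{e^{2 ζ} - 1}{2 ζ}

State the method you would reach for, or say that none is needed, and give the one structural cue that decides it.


Method: l'Hôpital's rule (0/0) — plug in 0: top and bottom both hit zero, so differentiate each and retry. The standard small-argument limits would also carry it; the rule is the systematic route.


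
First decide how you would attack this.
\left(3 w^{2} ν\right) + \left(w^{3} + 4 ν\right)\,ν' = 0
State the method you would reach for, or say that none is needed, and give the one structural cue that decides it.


Best approach: the exact-equation method — take the mixed partials of 3 w^{2} ν and w^{3} + 4 ν: they are equal, which certifies an exact differential.


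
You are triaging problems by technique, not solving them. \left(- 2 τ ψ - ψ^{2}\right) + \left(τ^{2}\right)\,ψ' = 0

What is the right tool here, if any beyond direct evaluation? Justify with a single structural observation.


Best approach: the homogeneous substitution — the slope is degree-zero homogeneous: the ratio substitution v = ψ/τ collapses it. A Bernoulli substitution is a fair alternative on this equation directly; the homogeneous reading takes it as given.


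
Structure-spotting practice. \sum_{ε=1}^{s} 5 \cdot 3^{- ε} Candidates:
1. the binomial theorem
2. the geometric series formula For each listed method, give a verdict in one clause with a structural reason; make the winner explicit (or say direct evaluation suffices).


Diagnosis: the geometric series formula — consecutive terms stand in a fixed index-free ratio — the geometric sum formula closes it.
- the binomial theorem: no binomial coefficients pair with matched powers.
- the geometric series formula: applicable, and directly so.


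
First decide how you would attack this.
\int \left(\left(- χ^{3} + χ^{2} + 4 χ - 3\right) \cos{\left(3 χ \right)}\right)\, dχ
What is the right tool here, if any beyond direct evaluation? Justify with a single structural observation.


Verdict: integration by parts — a polynomial - χ^{3} + χ^{2} + 4 χ - 3 against the kernel \cos{\left(3 χ \right)} is the signature bounded-ladder case for integration by parts.


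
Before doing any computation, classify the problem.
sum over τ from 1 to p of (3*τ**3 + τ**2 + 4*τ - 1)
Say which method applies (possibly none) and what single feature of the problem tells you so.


Best approach: no special technique — the summand is a plain polynomial in τ (expanding first if it arrives factored); standard power-sum formulas evaluate it term by term.


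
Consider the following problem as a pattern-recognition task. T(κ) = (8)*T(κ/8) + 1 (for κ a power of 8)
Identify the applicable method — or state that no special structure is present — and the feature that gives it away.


Verdict: the master substitution — recursion at κ/8 is multiplicative in the index; logarithmic reindexing via κ = 8^m linearizes it.


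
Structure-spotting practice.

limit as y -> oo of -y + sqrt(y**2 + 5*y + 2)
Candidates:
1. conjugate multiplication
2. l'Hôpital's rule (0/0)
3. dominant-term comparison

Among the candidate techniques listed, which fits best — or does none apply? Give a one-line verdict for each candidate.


Technique: conjugate multiplication — divergence minus divergence hides a finite answer — expose it by pairing sqrt(y**2 + 5*y + 2) - y with its conjugate.
- conjugate multiplication — applies; the problem has the shape this method handles.
- l'Hôpital's rule (0/0) — substitution produces ∞ − ∞ rather than a vanishing quotient; the rule needs a 0/0 ratio to act on.
- dominant-term comparison — this limit is not decided by comparing leading-term growth at infinity.


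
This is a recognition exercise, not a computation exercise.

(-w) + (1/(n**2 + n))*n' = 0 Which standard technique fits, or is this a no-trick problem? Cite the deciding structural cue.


Method: separation of variables — one side of the product carries the independent variable, the other the unknown — the textbook separation shape. A Bernoulli rewrite would carry it as the equation stands — separating the variables needs no rearrangement either.


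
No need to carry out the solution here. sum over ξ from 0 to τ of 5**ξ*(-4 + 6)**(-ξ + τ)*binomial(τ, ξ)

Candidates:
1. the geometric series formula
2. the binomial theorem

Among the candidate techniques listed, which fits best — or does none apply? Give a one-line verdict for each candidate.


Technique: the binomial theorem — the summand is term ξ of a binomial expansion in 5 and (-4 + 6); the whole sum is a single power.
- the geometric series formula — there is no constant term-to-term ratio.
- the binomial theorem: yes — fits the structure here.


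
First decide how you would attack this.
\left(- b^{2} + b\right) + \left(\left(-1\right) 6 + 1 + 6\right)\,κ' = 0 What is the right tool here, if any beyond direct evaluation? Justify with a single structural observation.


Method: no special technique — the slope is a pure function of b; integrate both sides and be done.


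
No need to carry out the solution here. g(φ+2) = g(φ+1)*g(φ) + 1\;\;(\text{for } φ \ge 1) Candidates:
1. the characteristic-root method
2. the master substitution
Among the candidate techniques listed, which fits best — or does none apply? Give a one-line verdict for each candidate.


Verdict: no special technique — the recurrence is nonlinear in the sequence values; study it directly, no linear machinery applies.
- the characteristic-root method — nonlinearity rules out exponential-mode superposition from the start.
- the master substitution: with no divided-index recursive call, reindexing by powers of a base buys nothing.


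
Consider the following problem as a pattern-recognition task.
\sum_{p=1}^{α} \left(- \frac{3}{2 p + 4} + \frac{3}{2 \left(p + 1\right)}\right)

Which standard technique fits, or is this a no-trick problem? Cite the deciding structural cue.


Technique: telescoping — difference-of-shifts structure (each term adds \frac{3}{2 \left(p + 1\right)}, then subtracts its one-index-advanced value, which the following term adds back) leaves only the first and last pieces standing.


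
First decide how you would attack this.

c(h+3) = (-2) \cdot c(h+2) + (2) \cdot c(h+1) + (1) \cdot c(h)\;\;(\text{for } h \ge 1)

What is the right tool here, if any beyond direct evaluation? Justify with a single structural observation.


Diagnosis: the characteristic-root method — linear, homogeneous, constant coefficients: solutions of the form r^h exist — find the roots of the characteristic polynomial.


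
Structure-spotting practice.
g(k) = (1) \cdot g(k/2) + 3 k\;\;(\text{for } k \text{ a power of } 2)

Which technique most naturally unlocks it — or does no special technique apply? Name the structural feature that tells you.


Best approach: the master substitution — the argument shrinks by the factor 2, so measure the index on a logarithmic scale and the recursion becomes a shift.


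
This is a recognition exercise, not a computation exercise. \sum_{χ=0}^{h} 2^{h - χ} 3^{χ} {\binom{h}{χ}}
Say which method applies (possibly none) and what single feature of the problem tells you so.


Technique: the binomial theorem — terms weighting {\binom{h}{χ}} against matched powers of 3 and 2 reassemble into (3 + 2)^h by the binomial theorem.


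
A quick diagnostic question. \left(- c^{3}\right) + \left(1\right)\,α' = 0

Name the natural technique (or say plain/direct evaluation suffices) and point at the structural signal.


Method: no special technique — solved for the derivative, α never appears on the right — this is a direct integration in c, not a differential-equations problem at heart.


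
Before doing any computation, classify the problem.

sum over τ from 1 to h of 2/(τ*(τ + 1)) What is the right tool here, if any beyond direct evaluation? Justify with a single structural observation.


Best approach: telescoping — one partial-fraction pass turns 2/(τ*(τ + 1)) into a shifted difference, and shifted differences telescope.


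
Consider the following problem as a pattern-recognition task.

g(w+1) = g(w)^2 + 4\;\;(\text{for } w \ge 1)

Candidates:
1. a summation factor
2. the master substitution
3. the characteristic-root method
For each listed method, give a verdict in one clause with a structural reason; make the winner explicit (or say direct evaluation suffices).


Best approach: no special technique — no ansatz, no master substitution, no summation factor survives the nonlinearity here.
- a summation factor: no summation factor applies — the rule is not linear in the sequence values.
- the master substitution — the recursive argument is a shift of the index, not a fixed fraction of it.
- the characteristic-root method — the recursion is nonlinear in the sequence values, so no linear-modes ansatz applies.


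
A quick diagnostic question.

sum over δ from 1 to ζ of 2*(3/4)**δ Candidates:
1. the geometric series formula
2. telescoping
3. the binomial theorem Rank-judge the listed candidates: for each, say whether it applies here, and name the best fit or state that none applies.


Best approach: the geometric series formula — check a ratio of consecutive terms: it is 3/4, independent of the index, so the geometric formula closes the sum.
- the geometric series formula: yes, a natural case for it.
- telescoping — the summand is not presented as a shifted difference — a telescoping rewrite may exist, but the displayed structure does not offer one.
- the binomial theorem: there is no sum-raised-to-a-power identity hiding in these terms.


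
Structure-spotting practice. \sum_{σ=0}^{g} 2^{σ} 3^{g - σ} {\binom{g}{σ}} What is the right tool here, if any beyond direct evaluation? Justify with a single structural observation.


Technique: the binomial theorem — terms weighting {\binom{g}{σ}} against matched powers of 2 and 3 reassemble into (2 + 3)^g by the binomial theorem.


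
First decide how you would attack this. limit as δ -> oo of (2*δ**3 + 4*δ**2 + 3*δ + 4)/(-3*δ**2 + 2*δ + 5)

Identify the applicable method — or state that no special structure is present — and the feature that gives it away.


Verdict: dominant-term comparison — as δ grows, only the highest-degree terms matter — compare leading terms and read the limit off. As a single quotient, the ∞/∞ shape would yield to repeated differentiation as well — the growth comparison gets there in one look.


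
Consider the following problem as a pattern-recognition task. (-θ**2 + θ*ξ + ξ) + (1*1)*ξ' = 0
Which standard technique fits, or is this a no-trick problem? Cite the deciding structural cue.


Diagnosis: a linear integrating factor — the unknown enters only to the first power against a nonzero forcing term — the integrating-factor template applies directly.


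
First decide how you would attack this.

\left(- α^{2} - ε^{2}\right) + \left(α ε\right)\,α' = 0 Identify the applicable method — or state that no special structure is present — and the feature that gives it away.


Verdict: the homogeneous substitution — solved for the derivative, the right side is unchanged under scaling ε and α together — it depends only on the ratio α/ε, so substitute a single ratio variable. This doubles as a Bernoulli equation in the unknown as written; the homogeneous route needs no setup at all.


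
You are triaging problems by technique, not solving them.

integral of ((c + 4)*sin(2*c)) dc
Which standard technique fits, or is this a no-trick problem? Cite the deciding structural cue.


Technique: integration by parts — c + 4 dies after finitely many derivatives while sin(2*c) cycles under integration — the tabular/parts setup.


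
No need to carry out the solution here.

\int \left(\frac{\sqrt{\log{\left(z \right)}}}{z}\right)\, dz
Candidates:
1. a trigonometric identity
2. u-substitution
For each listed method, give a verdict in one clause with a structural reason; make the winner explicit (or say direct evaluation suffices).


Technique: u-substitution — collected, the integrand has one factor that is, up to a constant, the derivative of an inner expression the rest depends on — substitute for that inner expression.
- a trigonometric identity — there is no trigonometric structure at all — the integrand carries no sine or cosine to rewrite.
- u-substitution — yes, a natural case for it.


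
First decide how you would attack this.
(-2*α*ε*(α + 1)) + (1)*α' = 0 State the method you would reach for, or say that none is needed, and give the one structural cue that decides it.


Verdict: separation of variables — all dependence on the two variables factors apart, the defining separable shape. This doubles as a Bernoulli equation in the unknown as written; dividing and integrating works on it directly.


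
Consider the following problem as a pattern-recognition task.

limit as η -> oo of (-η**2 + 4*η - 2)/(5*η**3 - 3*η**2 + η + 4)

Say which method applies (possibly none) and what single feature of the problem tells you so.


Verdict: dominant-term comparison — as η grows, only the highest-degree terms matter — compare leading terms and read the limit off. Differentiating the expression as a single quotient would eventually settle it as well; matching dominant growth settles it immediately.


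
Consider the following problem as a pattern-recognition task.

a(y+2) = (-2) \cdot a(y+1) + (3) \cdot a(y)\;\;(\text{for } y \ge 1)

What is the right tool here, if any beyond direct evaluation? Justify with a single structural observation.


Diagnosis: the characteristic-root method — constant coefficients and linearity mean the ansatz r^y reduces it to solving the characteristic polynomial.


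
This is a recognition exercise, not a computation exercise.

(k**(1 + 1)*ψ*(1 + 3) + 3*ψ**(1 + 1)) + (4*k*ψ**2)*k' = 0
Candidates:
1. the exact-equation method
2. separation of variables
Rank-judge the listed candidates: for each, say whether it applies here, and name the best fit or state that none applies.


Verdict: the exact-equation method — equality of cross partials is the green light — assemble the potential function term by term.
- the exact-equation method — yes, a natural case for it.
- separation of variables: no algebra isolates the independent variable on one side and the unknown on the other.


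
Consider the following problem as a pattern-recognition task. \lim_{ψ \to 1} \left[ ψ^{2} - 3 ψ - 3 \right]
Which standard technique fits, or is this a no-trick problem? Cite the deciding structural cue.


Best approach: no special technique — no denominator vanishes and nothing blows up at 1: direct substitution is the whole computation.


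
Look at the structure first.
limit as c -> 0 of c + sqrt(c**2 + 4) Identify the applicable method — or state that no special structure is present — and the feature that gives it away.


Verdict: no special technique — the function is continuous at 0; evaluation is itself the limit, no machinery required.


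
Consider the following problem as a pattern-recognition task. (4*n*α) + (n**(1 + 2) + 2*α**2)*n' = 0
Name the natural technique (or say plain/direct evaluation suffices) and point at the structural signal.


Technique: the exact-equation method — equality of cross partials is the green light — assemble the potential function term by term.


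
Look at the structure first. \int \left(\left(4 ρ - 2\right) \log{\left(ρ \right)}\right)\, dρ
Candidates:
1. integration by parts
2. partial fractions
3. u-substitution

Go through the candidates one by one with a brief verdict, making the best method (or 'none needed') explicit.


Method: integration by parts — take \log{\left(ρ \right)} as the piece to differentiate: what remains is a power-rule integral in disguise.
- integration by parts — a fit — the right tool for this form.
- partial fractions — the expression is not a ratio of polynomials that decomposes further.
- u-substitution — no subexpression of the integrand serves as a whole-integral substitution inner — individual terms may offer their own, but none carries its derivative as a factor of the full integrand; a working change of variable would have to be constructed from outside the expression.


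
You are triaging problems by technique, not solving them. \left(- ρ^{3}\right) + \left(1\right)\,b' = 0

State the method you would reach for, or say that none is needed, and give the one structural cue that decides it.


Best approach: no special technique — with b absent the equation is not coupled at all: direct integration in ρ.


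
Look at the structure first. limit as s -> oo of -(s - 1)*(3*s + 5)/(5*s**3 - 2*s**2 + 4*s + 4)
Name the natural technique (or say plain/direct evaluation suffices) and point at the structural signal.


Diagnosis: dominant-term comparison — growth-rate triage: the leading powers of s decide the limit, everything else is noise. Differentiating the expression as a single quotient would eventually settle it as well; matching dominant growth settles it immediately.


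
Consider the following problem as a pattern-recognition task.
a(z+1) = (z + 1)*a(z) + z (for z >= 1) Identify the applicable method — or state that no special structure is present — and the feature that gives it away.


Diagnosis: a summation factor — with the index-dependent coefficient z + 1, dividing by the cumulative product turns the left side into a pure difference.


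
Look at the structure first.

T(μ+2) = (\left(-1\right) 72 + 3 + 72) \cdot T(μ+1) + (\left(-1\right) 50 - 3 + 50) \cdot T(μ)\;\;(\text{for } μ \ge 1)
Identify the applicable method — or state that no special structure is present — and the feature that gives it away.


Best approach: the characteristic-root method — the recurrence treats every index alike (constant coefficients, no forcing) — precisely the regime where r^μ trials close it.


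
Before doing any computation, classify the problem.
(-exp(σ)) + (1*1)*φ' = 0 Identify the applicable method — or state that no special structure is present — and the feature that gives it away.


Technique: no special technique — solved for the derivative, no φ appears — this is antidifferentiation in σ wearing ODE clothing.


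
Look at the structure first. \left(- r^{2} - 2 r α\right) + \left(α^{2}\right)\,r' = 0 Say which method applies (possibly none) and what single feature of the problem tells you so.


Diagnosis: the homogeneous substitution — the slope's numerator and denominator have matching total degree, so it depends only on r/α and the ratio substitution collapses it. A Bernoulli substitution is a fair alternative on this equation directly; the homogeneous reading takes it as given.


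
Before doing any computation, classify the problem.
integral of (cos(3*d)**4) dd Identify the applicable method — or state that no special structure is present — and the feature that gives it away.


Method: a trigonometric identity — the exponent on cos(3*d)**4 is even — the power-reduction identity is the standard preprocessing step.


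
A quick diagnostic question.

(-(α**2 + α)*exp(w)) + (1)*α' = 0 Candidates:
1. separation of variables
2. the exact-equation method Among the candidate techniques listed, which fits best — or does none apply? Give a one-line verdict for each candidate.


Best approach: separation of variables — all dependence on the two variables factors apart, the defining separable shape. This doubles as a Bernoulli equation in the unknown as written; dividing and integrating works on it directly.
- separation of variables — applicable, and directly so.
- the exact-equation method: the mixed-partials test fails on this split — it is not an exact differential as presented.


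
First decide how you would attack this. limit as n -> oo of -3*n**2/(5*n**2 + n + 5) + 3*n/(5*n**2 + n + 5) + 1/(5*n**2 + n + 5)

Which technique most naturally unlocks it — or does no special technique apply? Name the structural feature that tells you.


Verdict: dominant-term comparison — as n grows, only the highest-degree terms matter — compare leading terms and read the limit off. l'Hôpital's at-infinity variant applies to the expression viewed as a single quotient; the leading-term comparison is the direct route.


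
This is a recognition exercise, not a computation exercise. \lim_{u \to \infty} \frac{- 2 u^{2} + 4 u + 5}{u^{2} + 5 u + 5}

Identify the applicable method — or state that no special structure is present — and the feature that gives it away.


Technique: dominant-term comparison — divide by the highest power of u present: lower-order terms vanish and the dominant ratio remains. As a single quotient, the ∞/∞ shape would yield to repeated differentiation as well — the growth comparison gets there in one look.


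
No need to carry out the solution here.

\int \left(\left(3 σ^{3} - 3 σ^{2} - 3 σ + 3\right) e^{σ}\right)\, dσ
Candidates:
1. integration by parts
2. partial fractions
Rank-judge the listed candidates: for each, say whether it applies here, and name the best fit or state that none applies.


Technique: integration by parts — 3 σ^{3} - 3 σ^{2} - 3 σ + 3 dies after finitely many derivatives while e^{σ} cycles under integration — the tabular/parts setup.
- integration by parts — applies; the problem has the shape this method handles.
- partial fractions — there is no rational-function structure to decompose.


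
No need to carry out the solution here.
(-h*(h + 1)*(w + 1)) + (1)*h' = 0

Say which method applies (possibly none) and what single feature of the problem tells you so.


Best approach: separation of variables — separating collects all h-dependence with the derivative and leaves all w-dependence opposite: variables separate. A Bernoulli rewrite would carry it as the equation stands — separating the variables needs no rearrangement either.


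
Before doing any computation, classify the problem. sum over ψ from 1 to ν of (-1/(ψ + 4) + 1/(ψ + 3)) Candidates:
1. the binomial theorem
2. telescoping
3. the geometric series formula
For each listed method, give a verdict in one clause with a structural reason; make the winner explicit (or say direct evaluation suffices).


Verdict: telescoping — the summand is built as 1/(ψ + 3) minus its own successor — adjacent terms annihilate down the line.
- the binomial theorem: no binomial coefficients pair up with complementary powers here.
- telescoping: applicable, and directly so.
- the geometric series formula — the ratio of consecutive terms depends on the index.


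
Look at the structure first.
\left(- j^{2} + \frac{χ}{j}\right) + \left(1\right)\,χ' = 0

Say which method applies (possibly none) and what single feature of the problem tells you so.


Technique: a linear integrating factor — linear in the unknown with genuine forcing: multiply through by the exponential of the integrated coefficient and the left side closes into one derivative.


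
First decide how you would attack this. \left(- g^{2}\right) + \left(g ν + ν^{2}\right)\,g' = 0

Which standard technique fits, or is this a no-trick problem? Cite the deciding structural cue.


Best approach: the homogeneous substitution — the slope's numerator and denominator share total degree; set v = g/ν and the equation drops to separable form. Suitably rearranged — at times with the variables' roles exchanged — this doubles as a Bernoulli equation; the homogeneous reading needs no such setup.


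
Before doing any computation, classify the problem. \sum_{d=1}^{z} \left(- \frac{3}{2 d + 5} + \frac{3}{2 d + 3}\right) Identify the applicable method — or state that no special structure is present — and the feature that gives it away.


Diagnosis: telescoping — this sum is a zipper: each term contributes \frac{3}{2 d + 3} and removes the next index's value, which the following term puts back, closing term by term.


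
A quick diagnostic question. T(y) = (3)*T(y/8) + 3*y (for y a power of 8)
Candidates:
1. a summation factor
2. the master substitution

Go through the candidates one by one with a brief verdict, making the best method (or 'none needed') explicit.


Technique: the master substitution — treat m = log base 8 of y as the new clock: one recursion step advances m by one while y scales by 8.
- a summation factor — the recursion divides its index rather than shifting it — there is no previous-term chain for a summation factor to telescope.
- the master substitution — applicable, and directly so.


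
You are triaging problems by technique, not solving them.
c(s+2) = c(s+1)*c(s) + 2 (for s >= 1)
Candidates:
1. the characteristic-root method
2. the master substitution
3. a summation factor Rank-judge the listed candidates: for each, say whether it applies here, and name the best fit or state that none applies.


Technique: no special technique — each new value is a nonlinear function of earlier ones — scaling arguments and superposition both fail.
- the characteristic-root method — the recursion is nonlinear in the sequence values, so no linear-modes ansatz applies.
- the master substitution: no fixed divisor shrinks the index between calls.
- a summation factor: the recursion is nonlinear — outside the first-order linear family a summation factor addresses.


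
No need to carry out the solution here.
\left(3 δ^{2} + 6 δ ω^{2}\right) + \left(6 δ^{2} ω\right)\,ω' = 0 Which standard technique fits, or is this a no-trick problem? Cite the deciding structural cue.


Technique: the exact-equation method — this form is already the differential of something: the matching mixed partials of 3 δ^{2} + 6 δ ω^{2} and 6 δ^{2} ω prove it.


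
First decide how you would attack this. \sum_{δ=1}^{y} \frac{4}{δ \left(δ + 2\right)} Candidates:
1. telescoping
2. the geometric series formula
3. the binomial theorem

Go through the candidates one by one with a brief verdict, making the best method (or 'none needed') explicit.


Diagnosis: telescoping — the denominator's roots in \frac{4}{δ \left(δ + 2\right)} sit an integer apart: decomposition produces a self-cancelling chain.
- telescoping — applies; the problem has the shape this method handles.
- the geometric series formula — dividing successive terms gives an index-dependent quantity, not a constant.
- the binomial theorem — the terms do not reassemble into a binomial power.


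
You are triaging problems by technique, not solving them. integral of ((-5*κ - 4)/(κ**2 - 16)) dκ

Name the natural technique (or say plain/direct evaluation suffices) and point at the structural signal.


Best approach: partial fractions — the bottom, κ**2 - 16, comes apart into simple factors, and a proper rational function over split factors decomposes.


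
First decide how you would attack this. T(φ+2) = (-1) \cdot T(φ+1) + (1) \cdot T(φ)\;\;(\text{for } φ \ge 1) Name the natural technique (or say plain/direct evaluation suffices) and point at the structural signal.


Method: the characteristic-root method — no index-dependence in the weights and nothing inhomogeneous: classic characteristic-equation setup.


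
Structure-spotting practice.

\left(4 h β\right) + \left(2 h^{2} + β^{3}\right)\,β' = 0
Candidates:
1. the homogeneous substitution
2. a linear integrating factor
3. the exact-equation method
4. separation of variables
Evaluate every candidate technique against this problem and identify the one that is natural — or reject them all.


Diagnosis: the exact-equation method — check exactness first: here it holds (4 h β, 2 h^{2} + β^{3} have matching cross partials), so no integrating factor is needed.
- the homogeneous substitution: the ratio substitution does not collapse this equation.
- a linear integrating factor — the unknown enters nonlinearly (through a power, a denominator, or a transcendental function), which the linear integrating-factor recipe cannot absorb as-is — any repair would come from a preliminary substitution, not the factor.
- the exact-equation method — yes — fits the structure here.
- separation of variables — no division isolates the independent variable from the unknown.


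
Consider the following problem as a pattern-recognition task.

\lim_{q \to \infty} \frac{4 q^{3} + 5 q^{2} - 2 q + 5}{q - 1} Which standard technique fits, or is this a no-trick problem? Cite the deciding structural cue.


Verdict: dominant-term comparison — as q grows, only the highest-degree terms matter — compare leading terms and read the limit off. Viewed as a single quotient this is an ∞/∞ form — an at-infinity application of l'Hôpital's rule would also resolve it; comparing leading growth reads the answer without differentiating.


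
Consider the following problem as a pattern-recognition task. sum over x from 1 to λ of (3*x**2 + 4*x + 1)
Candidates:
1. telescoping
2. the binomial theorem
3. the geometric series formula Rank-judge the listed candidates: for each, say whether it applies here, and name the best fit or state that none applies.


Method: no special technique — this is bookkeeping, not technique: standard formulas for sums of constant-multiple powers of x apply termwise.
- telescoping: the terms as presented offer no neighboring cancellation — a telescoping rewrite may exist, but the displayed structure does not hand one over.
- the binomial theorem — the summand does not match any term pattern of an expanded binomial power.
- the geometric series formula — consecutive terms are not related by a fixed multiplier.


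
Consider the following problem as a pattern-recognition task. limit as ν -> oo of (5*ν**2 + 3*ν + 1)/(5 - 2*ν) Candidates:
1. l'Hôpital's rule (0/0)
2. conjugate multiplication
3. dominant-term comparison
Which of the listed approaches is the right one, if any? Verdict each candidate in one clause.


Method: dominant-term comparison — divide by the highest power of ν present: lower-order terms vanish and the dominant ratio remains.
- l'Hôpital's rule (0/0) — viewed as a single quotient this runs to ∞/∞, not the 0/0 clash this candidate addresses; an at-infinity variant of the rule would resolve it, but comparing leading growth reads the answer without differentiating.
- conjugate multiplication — rationalization has no target — no divergent radical difference appears.
- dominant-term comparison — yes — fits the structure here.


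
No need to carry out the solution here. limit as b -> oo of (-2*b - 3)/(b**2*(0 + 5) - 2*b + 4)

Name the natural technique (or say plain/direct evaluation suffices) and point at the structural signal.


Technique: dominant-term comparison — divide by the highest power of b present: lower-order terms vanish and the dominant ratio remains. l'Hôpital's at-infinity variant applies to the expression viewed as a single quotient; the leading-term comparison is the direct route.


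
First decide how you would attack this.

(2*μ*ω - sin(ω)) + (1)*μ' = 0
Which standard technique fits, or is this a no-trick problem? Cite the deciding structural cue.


Method: a linear integrating factor — the unknown enters only to the first power against a nonzero forcing term — the integrating-factor template applies directly.


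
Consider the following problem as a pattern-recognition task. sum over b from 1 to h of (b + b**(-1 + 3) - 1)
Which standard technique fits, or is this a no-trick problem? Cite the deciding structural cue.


Diagnosis: no special technique — no ratio, no shift structure, no binomial pattern: sum the constant-multiple powers of b with known formulas.


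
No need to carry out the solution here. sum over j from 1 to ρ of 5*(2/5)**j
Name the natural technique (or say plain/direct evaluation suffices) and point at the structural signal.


Technique: the geometric series formula — the ratio of consecutive terms is the constant 2/5, independent of the index — a geometric sum.


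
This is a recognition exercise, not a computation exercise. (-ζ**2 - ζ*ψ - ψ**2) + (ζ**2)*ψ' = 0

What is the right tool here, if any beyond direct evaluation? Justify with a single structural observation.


Diagnosis: the homogeneous substitution — the slope's numerator and denominator share total degree; set v = ψ/ζ and the equation drops to separable form.


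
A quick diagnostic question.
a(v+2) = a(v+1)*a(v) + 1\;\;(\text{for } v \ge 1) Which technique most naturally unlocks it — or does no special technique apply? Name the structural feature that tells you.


Diagnosis: no special technique — the unknown enters the rule nonlinearly, not as a weighted sum — no linear method is even well-posed.


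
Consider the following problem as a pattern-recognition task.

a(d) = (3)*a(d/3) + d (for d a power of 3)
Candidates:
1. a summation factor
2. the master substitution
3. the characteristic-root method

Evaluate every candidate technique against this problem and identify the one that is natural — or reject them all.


Best approach: the master substitution — divide-the-index recursion (d/3 inside the call) straightens out once the index is rewritten as 3^m.
- a summation factor — a divided-index call is outside the fixed-shift first-order family a summation factor normalizes.
- the master substitution — yes, a natural case for it.
- the characteristic-root method — the recursion divides its index rather than shifting it — outside the constant-shift family the root method covers.


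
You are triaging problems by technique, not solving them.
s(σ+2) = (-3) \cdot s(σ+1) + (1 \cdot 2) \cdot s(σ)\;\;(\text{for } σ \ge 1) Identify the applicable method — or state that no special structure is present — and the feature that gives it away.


Method: the characteristic-root method — because shifting σ leaves the equation's coefficients unchanged, exponential trials reduce it to algebra.


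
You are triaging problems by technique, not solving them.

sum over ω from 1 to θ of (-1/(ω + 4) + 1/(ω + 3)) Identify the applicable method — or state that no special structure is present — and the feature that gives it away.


Method: telescoping — the piece each term subtracts is 1/(ω + 3) advanced by one index, and it reappears with a plus sign leading the following term — the sum collapses to its boundary terms.


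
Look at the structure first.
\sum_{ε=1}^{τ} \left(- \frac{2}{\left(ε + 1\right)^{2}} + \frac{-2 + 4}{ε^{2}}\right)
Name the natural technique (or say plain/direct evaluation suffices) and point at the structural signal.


Verdict: telescoping — the summand is \frac{-2 + 4}{ε^{2}} minus the same expression shifted by one, so consecutive terms cancel in pairs.


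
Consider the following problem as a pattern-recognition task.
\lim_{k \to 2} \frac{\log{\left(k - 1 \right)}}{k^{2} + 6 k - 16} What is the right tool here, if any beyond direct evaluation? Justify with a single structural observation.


Diagnosis: l'Hôpital's rule (0/0) — substituting 2 gives 0 over 0; differentiate top and bottom once and re-evaluate. A first-order expansion at the point is an equally standard path; the rule packages it.


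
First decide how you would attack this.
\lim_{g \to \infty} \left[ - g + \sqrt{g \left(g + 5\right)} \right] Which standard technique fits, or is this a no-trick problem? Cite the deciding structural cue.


Method: conjugate multiplication — the ∞ − ∞ radical form is the exact trigger for the conjugate maneuver.


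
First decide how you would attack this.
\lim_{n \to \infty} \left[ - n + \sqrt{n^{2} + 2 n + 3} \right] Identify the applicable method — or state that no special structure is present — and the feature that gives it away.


Best approach: conjugate multiplication — an infinity-minus-infinity difference with a surviving radical — multiply by the conjugate to cancel the divergence.


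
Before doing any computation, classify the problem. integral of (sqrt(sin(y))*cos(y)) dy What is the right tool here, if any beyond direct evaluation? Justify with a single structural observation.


Method: u-substitution — viewed as a product, the integrand is a composition evaluated at sin(y) times (a constant multiple of) that inner expression's derivative, so u = sin(y) makes it elementary.


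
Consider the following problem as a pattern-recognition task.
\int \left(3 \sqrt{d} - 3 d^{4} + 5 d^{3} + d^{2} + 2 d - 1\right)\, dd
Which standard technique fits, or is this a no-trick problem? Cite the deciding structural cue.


Technique: no special technique — scan for structure and find none: constant multiples of powers of d, integrate directly.


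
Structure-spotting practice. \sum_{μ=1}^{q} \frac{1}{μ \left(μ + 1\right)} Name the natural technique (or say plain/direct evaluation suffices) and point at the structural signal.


Verdict: telescoping — split \frac{1}{μ \left(μ + 1\right)} by partial fractions and the pieces are one function at shifted arguments — interior terms cancel.


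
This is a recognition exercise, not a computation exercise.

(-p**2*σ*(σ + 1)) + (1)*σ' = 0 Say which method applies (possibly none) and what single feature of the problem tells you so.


Method: separation of variables — separating collects all σ-dependence with the derivative and leaves all p-dependence opposite: variables separate. A Bernoulli substitution applies to this equation as given; separation takes the same equation in its displayed form.
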